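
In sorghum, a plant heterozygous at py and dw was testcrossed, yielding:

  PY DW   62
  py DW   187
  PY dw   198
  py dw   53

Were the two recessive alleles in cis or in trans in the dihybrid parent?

The two most frequent classes are PY dw (198) and py DW (187); these are the parental (non-recombinant) types.
So the F1 carried PY dw on one chromosome and py DW on the other — the recessive alleles are on opposite chromosomes (trans / repulsion).

trans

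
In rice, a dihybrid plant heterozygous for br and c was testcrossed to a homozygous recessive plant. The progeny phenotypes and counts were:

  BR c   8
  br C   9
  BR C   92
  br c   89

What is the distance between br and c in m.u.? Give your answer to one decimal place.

8.6 m.u.

The two most frequent classes, BR C (92) and br c (89), are the parental types, so the F1 was BR C / br c.
The recombinant classes are BR c and br C: 8 + 9 = 17.
Recombination frequency = 17/198 = 0.0859 ≈ 8.6%, i.e. 8.6 m.u.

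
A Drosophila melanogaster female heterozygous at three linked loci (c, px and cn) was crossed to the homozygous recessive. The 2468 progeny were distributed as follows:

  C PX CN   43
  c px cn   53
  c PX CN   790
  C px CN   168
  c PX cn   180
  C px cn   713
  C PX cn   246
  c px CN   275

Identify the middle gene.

c

The two most frequent reciprocal classes, c PX CN and C px cn, are the parental types, so the F1 was c PX CN / C px cn.
The two rarest classes, C PX CN and c px cn, are the double crossovers. Comparing them with the parentals, only the c allele has switched, so c is the middle locus and the order is px – c – cn.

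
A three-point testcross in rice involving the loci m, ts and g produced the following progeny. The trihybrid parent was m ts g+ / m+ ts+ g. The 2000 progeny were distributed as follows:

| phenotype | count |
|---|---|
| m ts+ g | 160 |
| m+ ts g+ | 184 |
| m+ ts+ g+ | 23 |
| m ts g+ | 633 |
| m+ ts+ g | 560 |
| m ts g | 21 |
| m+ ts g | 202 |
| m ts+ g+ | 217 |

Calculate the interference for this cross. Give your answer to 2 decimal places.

The two rarest classes, m ts g and m+ ts+ g+, are the double crossovers. Comparing them with the parentals, only the g allele has switched, so g is the middle locus and the order is ts – g – m.
ts–g: (419 + 44)/2000 = 0.2315; g–m: (344 + 44)/2000 = 0.1940.
Expected DCO frequency = 0.2315 × 0.1940 ≈ 0.04491; observed = 44/2000 ≈ 0.02200.
Coefficient of coincidence = 0.02200/0.04491 ≈ 0.49; interference = 1 − 0.49 = 0.51.

0.51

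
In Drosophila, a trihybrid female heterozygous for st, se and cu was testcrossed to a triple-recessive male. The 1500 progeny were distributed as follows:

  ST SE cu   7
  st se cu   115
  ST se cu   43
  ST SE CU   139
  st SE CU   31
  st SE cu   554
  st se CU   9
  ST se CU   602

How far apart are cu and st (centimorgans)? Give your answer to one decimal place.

6.0 centimorgans

The two most frequent reciprocal classes, st SE cu and ST se CU, are the parental types, so the F1 was st SE cu / ST se CU.
The two rarest classes, ST SE cu and st se CU, are the double crossovers. Comparing them with the parentals, only the st allele has switched, so st is the middle locus and the order is cu – st – se.
Crossovers in the cu–st interval produce the single-crossover classes st SE CU and ST se cu (31 + 43 = 74) plus the double crossovers (16).
RF(cu–st) = (74 + 16) / 1500 = 90/1500 = 0.0600 → 6.0 centimorgans.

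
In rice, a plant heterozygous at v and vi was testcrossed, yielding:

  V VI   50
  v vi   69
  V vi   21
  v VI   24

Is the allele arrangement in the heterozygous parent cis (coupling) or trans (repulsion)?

cis

The two most frequent classes are V VI (50) and v vi (69); these are the parental (non-recombinant) types.
So the F1 carried V VI on one chromosome and v vi on the other — the recessive alleles are on the same chromosome (cis / coupling).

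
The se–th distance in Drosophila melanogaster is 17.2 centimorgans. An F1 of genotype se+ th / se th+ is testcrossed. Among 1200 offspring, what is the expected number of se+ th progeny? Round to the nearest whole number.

A map distance of 17.2 centimorgans corresponds to a recombination frequency of 0.172.
The F1 is se+ th / se th+, so se+ th is a parental gamete class with expected frequency (1 − r)/2 = 0.828/2 = 0.4140.
Expected number = 0.4140 × 1200 = 496.80 ≈ 497.

497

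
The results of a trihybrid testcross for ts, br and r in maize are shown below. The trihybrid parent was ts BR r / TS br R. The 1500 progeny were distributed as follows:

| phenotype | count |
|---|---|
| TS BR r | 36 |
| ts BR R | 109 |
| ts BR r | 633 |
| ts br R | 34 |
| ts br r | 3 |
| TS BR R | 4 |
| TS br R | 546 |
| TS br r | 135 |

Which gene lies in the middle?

The two rarest classes, ts br r and TS BR R, are the double crossovers. Comparing them with the parentals, only the br allele has switched, so br is the middle locus and the order is ts – br – r.

br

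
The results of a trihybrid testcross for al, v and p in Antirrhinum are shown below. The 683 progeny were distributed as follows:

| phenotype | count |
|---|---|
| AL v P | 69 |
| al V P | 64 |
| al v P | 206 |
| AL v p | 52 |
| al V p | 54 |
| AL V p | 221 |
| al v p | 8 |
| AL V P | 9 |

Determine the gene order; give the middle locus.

The two most frequent reciprocal classes, al v P and AL V p, are the parental types, so the F1 was al v P / AL V p.
The two rarest classes, al v p and AL V P, are the double crossovers. Comparing them with the parentals, only the p allele has switched, so p is the middle locus and the order is al – p – v.

p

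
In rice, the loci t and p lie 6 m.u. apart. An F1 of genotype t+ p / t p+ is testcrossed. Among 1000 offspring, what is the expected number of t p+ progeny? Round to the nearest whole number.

470

A map distance of 6 m.u. corresponds to a recombination frequency of 0.060.
The F1 is t+ p / t p+, so t p+ is a parental gamete class with expected frequency (1 − r)/2 = 0.940/2 = 0.4700.
Expected number = 0.4700 × 1000 = 470.00 ≈ 470.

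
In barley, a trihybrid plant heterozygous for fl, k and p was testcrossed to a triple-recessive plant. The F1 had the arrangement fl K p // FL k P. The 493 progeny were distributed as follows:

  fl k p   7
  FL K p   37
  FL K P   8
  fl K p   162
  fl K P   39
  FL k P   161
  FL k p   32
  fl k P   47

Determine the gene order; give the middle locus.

k

The two rarest classes, fl k p and FL K P, are the double crossovers. Comparing them with the parentals, only the k allele has switched, so k is the middle locus and the order is fl – k – p.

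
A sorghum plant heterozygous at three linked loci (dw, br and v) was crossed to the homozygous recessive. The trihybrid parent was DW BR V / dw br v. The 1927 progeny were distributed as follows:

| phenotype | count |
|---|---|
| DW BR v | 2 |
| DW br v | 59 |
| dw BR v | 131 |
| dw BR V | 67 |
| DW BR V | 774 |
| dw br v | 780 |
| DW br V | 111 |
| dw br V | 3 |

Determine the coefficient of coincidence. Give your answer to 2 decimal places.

The two rarest classes, DW BR v and dw br V, are the double crossovers. Comparing them with the parentals, only the v allele has switched, so v is the middle locus and the order is dw – v – br.
dw–v: (126 + 5)/1927 = 0.0680; v–br: (242 + 5)/1927 = 0.1282.
Expected DCO frequency = 0.0680 × 0.1282 ≈ 0.00872; observed = 5/1927 ≈ 0.00259.
Coefficient of coincidence = 0.00259/0.00872 ≈ 0.30.

0.30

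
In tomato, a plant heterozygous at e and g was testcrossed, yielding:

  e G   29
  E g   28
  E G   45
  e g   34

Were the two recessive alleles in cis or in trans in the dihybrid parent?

The two most frequent classes are E G (45) and e g (34); these are the parental (non-recombinant) types.
So the F1 carried E G on one chromosome and e g on the other — the recessive alleles are on the same chromosome (cis / coupling).

cis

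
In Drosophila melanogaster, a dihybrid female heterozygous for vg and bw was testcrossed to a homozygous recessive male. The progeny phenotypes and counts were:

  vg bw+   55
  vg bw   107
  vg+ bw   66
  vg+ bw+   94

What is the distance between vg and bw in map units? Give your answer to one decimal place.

The two most frequent classes, vg+ bw+ (94) and vg bw (107), are the parental types, so the F1 was vg+ bw+ / vg bw.
The recombinant classes are vg+ bw and vg bw+: 66 + 55 = 121.
Recombination frequency = 121/322 = 0.3758 ≈ 37.6%, i.e. 37.6 map units.

37.6 map units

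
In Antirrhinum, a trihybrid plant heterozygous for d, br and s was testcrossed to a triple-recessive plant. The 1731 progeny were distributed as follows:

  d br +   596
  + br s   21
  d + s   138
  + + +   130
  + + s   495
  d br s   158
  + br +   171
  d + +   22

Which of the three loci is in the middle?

The two most frequent reciprocal classes, d br + and + + s, are the parental types, so the F1 was d br + / + + s.
The two rarest classes, d + + and + br s, are the double crossovers. Comparing them with the parentals, only the br allele has switched, so br is the middle locus and the order is s – br – d.

br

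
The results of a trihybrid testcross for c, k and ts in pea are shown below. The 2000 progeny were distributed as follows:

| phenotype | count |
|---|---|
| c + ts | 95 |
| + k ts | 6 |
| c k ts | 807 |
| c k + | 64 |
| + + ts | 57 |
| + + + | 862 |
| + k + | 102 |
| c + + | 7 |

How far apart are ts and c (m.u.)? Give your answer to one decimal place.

The two most frequent reciprocal classes, + + + and c k ts, are the parental types, so the F1 was + + + / c k ts.
The two rarest classes, c + + and + k ts, are the double crossovers. Comparing them with the parentals, only the c allele has switched, so c is the middle locus and the order is k – c – ts.
Crossovers in the c–ts interval produce the single-crossover classes + + ts and c k + (57 + 64 = 121) plus the double crossovers (13).
RF(c–ts) = (121 + 13) / 2000 = 134/2000 = 0.0670 → 6.7 m.u.

6.7 m.u.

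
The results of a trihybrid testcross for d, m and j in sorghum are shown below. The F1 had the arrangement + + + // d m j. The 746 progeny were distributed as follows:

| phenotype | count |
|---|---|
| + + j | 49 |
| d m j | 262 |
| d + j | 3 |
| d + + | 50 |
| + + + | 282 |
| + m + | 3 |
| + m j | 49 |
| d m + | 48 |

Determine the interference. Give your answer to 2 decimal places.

0.59

The two rarest classes, + m + and d + j, are the double crossovers. Comparing them with the parentals, only the m allele has switched, so m is the middle locus and the order is d – m – j.
d–m: (99 + 6)/746 = 0.1408; m–j: (97 + 6)/746 = 0.1381.
Expected DCO frequency = 0.1408 × 0.1381 ≈ 0.01944; observed = 6/746 ≈ 0.00804.
Coefficient of coincidence = 0.00804/0.01944 ≈ 0.41; interference = 1 − 0.41 = 0.59.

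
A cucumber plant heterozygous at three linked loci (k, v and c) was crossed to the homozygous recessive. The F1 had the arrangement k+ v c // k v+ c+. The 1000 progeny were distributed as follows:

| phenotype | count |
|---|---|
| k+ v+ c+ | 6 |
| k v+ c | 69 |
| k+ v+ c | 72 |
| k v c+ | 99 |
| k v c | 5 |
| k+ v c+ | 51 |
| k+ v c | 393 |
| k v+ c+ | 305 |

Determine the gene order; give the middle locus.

The two rarest classes, k v c and k+ v+ c+, are the double crossovers. Comparing them with the parentals, only the k allele has switched, so k is the middle locus and the order is v – k – c.

k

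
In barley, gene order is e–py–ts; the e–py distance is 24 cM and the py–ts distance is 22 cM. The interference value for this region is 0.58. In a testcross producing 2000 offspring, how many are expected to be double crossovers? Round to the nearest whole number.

Map distances give recombination frequencies of 0.240 and 0.220 for the two intervals.
With interference 0.58 (so coincidence = 0.42), expected double-crossover frequency = 0.240 × 0.220 × 0.42 = 0.02218.
Expected number = 0.02218 × 2000 = 44.35 ≈ 44.

44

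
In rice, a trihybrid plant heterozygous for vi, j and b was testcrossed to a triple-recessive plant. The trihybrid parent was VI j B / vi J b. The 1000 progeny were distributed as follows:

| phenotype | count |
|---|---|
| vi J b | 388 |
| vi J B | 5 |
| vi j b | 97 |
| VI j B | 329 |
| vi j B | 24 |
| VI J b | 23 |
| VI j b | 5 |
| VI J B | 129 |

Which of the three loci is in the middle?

b

The two rarest classes, VI j b and vi J B, are the double crossovers. Comparing them with the parentals, only the b allele has switched, so b is the middle locus and the order is j – b – vi.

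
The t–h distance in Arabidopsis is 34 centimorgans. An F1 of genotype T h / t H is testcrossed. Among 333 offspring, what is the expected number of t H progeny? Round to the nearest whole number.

A map distance of 34 centimorgans corresponds to a recombination frequency of 0.340.
The F1 is T h / t H, so t H is a parental gamete class with expected frequency (1 − r)/2 = 0.660/2 = 0.3300.
Expected number = 0.3300 × 333 = 109.89 ≈ 110.

110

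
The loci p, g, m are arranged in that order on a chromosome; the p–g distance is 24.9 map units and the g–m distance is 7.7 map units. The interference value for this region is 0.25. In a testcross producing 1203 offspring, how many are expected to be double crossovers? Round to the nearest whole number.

Map distances give recombination frequencies of 0.249 and 0.077 for the two intervals.
With interference 0.25 (so coincidence = 0.75), expected double-crossover frequency = 0.249 × 0.077 × 0.75 = 0.01438.
Expected number = 0.01438 × 1203 = 17.30 ≈ 17.

17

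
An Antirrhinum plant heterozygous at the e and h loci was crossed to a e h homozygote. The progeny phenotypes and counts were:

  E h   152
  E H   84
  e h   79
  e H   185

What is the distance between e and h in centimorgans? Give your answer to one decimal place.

The two most frequent classes, E h (152) and e H (185), are the parental types, so the F1 was E h / e H.
The recombinant classes are E H and e h: 84 + 79 = 163.
Recombination frequency = 163/500 = 0.3260 ≈ 32.6%, i.e. 32.6 centimorgans.

32.6 centimorgans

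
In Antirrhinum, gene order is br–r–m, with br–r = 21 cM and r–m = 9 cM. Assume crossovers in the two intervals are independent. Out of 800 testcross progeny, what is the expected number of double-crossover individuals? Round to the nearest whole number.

Map distances give recombination frequencies of 0.210 and 0.090 for the two intervals.
With no interference, expected double-crossover frequency = 0.210 × 0.090 = 0.01890.
Expected number = 0.01890 × 800 = 15.12 ≈ 15.

15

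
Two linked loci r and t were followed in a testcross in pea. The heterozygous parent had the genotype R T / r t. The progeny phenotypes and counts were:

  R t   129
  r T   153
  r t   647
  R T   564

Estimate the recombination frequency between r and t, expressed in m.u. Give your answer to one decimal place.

The recombinant classes are R t and r T: 129 + 153 = 282.
Recombination frequency = 282/1493 = 0.1889 ≈ 18.9%, i.e. 18.9 m.u.

18.9 m.u.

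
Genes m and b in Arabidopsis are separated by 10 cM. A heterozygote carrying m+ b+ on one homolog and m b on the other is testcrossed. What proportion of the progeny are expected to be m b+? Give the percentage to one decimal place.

A map distance of 10 cM corresponds to a recombination frequency of 0.100.
The F1 is m+ b+ / m b, so m b+ is a recombinant gamete class with expected frequency r/2 = 0.100/2 = 0.0500.
That is 0.0500 = 5.0% of the progeny.

5.0%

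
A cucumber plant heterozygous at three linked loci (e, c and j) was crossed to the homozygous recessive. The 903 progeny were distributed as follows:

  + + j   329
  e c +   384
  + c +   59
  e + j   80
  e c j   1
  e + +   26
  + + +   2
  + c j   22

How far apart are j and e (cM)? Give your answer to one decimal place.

15.7 cM

The two most frequent reciprocal classes, e c + and + + j, are the parental types, so the F1 was e c + / + + j.
The two rarest classes, e c j and + + +, are the double crossovers. Comparing them with the parentals, only the j allele has switched, so j is the middle locus and the order is e – j – c.
Crossovers in the e–j interval produce the single-crossover classes + c + and e + j (59 + 80 = 139) plus the double crossovers (3).
RF(e–j) = (139 + 3) / 903 = 142/903 = 0.1573 → 15.7 cM.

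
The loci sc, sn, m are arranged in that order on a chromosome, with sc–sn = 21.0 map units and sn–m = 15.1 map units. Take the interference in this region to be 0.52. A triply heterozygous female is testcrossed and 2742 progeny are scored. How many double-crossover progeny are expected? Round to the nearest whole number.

Map distances give recombination frequencies of 0.210 and 0.151 for the two intervals.
With interference 0.52 (so coincidence = 0.48), expected double-crossover frequency = 0.210 × 0.151 × 0.48 = 0.01522.
Expected number = 0.01522 × 2742 = 41.74 ≈ 42.

42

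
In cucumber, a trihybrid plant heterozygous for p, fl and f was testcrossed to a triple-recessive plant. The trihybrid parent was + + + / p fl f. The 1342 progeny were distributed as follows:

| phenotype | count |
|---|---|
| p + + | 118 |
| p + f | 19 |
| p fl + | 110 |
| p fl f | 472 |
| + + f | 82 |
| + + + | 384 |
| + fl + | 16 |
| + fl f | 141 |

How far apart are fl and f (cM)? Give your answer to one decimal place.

16.9 cM

The two rarest classes, + fl + and p + f, are the double crossovers. Comparing them with the parentals, only the fl allele has switched, so fl is the middle locus and the order is f – fl – p.
Crossovers in the f–fl interval produce the single-crossover classes + + f and p fl + (82 + 110 = 192) plus the double crossovers (35).
RF(f–fl) = (192 + 35) / 1342 = 227/1342 = 0.1692 → 16.9 cM.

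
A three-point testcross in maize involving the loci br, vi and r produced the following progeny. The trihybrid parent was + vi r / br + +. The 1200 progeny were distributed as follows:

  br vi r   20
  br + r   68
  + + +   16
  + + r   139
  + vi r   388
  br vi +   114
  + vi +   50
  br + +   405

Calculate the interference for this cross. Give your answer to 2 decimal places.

0.03

The two rarest classes, br vi r and + + +, are the double crossovers. Comparing them with the parentals, only the br allele has switched, so br is the middle locus and the order is r – br – vi.
r–br: (118 + 36)/1200 = 0.1283; br–vi: (253 + 36)/1200 = 0.2408.
Expected DCO frequency = 0.1283 × 0.2408 ≈ 0.03089; observed = 36/1200 ≈ 0.03000.
Coefficient of coincidence = 0.03000/0.03089 ≈ 0.97; interference = 1 − 0.97 = 0.03.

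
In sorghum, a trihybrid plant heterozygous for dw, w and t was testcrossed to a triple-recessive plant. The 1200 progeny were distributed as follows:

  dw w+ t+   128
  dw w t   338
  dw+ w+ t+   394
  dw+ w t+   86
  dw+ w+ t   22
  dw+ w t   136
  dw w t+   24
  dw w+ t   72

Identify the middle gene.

The two most frequent reciprocal classes, dw w t and dw+ w+ t+, are the parental types, so the F1 was dw w t / dw+ w+ t+.
The two rarest classes, dw w t+ and dw+ w+ t, are the double crossovers. Comparing them with the parentals, only the t allele has switched, so t is the middle locus and the order is w – t – dw.

t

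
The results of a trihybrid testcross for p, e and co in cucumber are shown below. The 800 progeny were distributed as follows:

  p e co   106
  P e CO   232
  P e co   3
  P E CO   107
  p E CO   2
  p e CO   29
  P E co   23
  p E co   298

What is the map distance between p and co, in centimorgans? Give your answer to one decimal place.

7.1 centimorgans

The two most frequent reciprocal classes, P e CO and p E co, are the parental types, so the F1 was P e CO / p E co.
The two rarest classes, P e co and p E CO, are the double crossovers. Comparing them with the parentals, only the co allele has switched, so co is the middle locus and the order is p – co – e.
Crossovers in the p–co interval produce the single-crossover classes p e CO and P E co (29 + 23 = 52) plus the double crossovers (5).
RF(p–co) = (52 + 5) / 800 = 57/800 = 0.0712 → 7.1 centimorgans.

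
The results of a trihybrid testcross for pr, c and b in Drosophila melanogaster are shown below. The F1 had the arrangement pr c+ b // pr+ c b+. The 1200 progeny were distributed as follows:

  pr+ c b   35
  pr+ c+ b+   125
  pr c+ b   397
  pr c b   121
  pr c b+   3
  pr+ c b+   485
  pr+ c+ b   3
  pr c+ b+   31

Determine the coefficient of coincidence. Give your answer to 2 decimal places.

0.40

The two rarest classes, pr+ c+ b and pr c b+, are the double crossovers. Comparing them with the parentals, only the pr allele has switched, so pr is the middle locus and the order is c – pr – b.
c–pr: (246 + 6)/1200 = 0.2100; pr–b: (66 + 6)/1200 = 0.0600.
Expected DCO frequency = 0.2100 × 0.0600 ≈ 0.01260; observed = 6/1200 ≈ 0.00500.
Coefficient of coincidence = 0.00500/0.01260 ≈ 0.40.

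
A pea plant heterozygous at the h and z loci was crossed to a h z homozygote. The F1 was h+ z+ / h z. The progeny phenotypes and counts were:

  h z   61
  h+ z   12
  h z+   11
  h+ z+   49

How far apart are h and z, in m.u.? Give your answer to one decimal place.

17.3 m.u.

The recombinant classes are h+ z and h z+: 12 + 11 = 23.
Recombination frequency = 23/133 = 0.1729 ≈ 17.3%, i.e. 17.3 m.u.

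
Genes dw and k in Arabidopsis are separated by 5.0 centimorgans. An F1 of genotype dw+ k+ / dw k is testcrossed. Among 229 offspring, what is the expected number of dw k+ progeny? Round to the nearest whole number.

6

A map distance of 5.0 centimorgans corresponds to a recombination frequency of 0.050.
The F1 is dw+ k+ / dw k, so dw k+ is a recombinant gamete class with expected frequency r/2 = 0.050/2 = 0.0250.
Expected number = 0.0250 × 229 = 5.73 ≈ 6.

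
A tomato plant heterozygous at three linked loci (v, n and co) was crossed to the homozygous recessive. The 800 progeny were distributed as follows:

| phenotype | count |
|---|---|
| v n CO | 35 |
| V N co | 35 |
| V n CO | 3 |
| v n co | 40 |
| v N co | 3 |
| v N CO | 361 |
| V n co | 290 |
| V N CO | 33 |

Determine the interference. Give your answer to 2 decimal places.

The two most frequent reciprocal classes, v N CO and V n co, are the parental types, so the F1 was v N CO / V n co.
The two rarest classes, v N co and V n CO, are the double crossovers. Comparing them with the parentals, only the co allele has switched, so co is the middle locus and the order is v – co – n.
v–co: (73 + 6)/800 = 0.0988; co–n: (70 + 6)/800 = 0.0950.
Expected DCO frequency = 0.0988 × 0.0950 ≈ 0.00939; observed = 6/800 ≈ 0.00750.
Coefficient of coincidence = 0.00750/0.00939 ≈ 0.80; interference = 1 − 0.80 = 0.20.

0.20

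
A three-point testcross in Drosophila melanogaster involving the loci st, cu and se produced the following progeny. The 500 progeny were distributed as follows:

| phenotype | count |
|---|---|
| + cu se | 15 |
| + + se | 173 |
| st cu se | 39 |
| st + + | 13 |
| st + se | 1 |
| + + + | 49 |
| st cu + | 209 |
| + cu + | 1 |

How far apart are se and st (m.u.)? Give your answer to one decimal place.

The two most frequent reciprocal classes, + + se and st cu +, are the parental types, so the F1 was + + se / st cu +.
The two rarest classes, st + se and + cu +, are the double crossovers. Comparing them with the parentals, only the st allele has switched, so st is the middle locus and the order is se – st – cu.
Crossovers in the se–st interval produce the single-crossover classes + + + and st cu se (49 + 39 = 88) plus the double crossovers (2).
RF(se–st) = (88 + 2) / 500 = 90/500 = 0.1800 → 18.0 m.u.

18.0 m.u.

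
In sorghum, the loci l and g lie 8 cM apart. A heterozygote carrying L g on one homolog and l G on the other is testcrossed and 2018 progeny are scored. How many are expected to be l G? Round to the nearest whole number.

928

A map distance of 8 cM corresponds to a recombination frequency of 0.080.
The F1 is L g / l G, so l G is a parental gamete class with expected frequency (1 − r)/2 = 0.920/2 = 0.4600.
Expected number = 0.4600 × 2018 = 928.28 ≈ 928.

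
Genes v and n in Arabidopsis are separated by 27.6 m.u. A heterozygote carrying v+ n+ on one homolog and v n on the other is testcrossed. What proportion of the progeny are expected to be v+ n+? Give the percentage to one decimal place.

A map distance of 27.6 m.u. corresponds to a recombination frequency of 0.276.
The F1 is v+ n+ / v n, so v+ n+ is a parental gamete class with expected frequency (1 − r)/2 = 0.724/2 = 0.3620.
That is 0.3620 = 36.2% of the progeny.

36.2%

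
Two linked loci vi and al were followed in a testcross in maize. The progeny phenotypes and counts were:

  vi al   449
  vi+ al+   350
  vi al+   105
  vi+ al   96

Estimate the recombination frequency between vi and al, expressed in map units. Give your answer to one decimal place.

The two most frequent classes, vi+ al+ (350) and vi al (449), are the parental types, so the F1 was vi+ al+ / vi al.
The recombinant classes are vi+ al and vi al+: 96 + 105 = 201.
Recombination frequency = 201/1000 = 0.2010 ≈ 20.1%, i.e. 20.1 map units.

20.1 map units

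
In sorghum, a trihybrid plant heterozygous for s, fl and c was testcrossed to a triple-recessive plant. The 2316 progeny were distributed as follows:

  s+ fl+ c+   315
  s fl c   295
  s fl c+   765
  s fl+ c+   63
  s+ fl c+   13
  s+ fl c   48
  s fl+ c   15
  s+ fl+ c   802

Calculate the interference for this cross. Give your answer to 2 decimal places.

The two most frequent reciprocal classes, s+ fl+ c and s fl c+, are the parental types, so the F1 was s+ fl+ c / s fl c+.
The two rarest classes, s fl+ c and s+ fl c+, are the double crossovers. Comparing them with the parentals, only the s allele has switched, so s is the middle locus and the order is fl – s – c.
fl–s: (111 + 28)/2316 = 0.0600; s–c: (610 + 28)/2316 = 0.2755.
Expected DCO frequency = 0.0600 × 0.2755 ≈ 0.01653; observed = 28/2316 ≈ 0.01209.
Coefficient of coincidence = 0.01209/0.01653 ≈ 0.73; interference = 1 − 0.73 = 0.27.

0.27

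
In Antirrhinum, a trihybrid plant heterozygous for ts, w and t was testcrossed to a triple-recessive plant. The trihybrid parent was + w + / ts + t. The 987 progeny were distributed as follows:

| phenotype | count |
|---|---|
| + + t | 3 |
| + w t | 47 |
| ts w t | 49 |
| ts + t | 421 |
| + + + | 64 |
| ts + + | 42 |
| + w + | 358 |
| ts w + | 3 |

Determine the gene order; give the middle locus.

ts

The two rarest classes, ts w + and + + t, are the double crossovers. Comparing them with the parentals, only the ts allele has switched, so ts is the middle locus and the order is w – ts – t.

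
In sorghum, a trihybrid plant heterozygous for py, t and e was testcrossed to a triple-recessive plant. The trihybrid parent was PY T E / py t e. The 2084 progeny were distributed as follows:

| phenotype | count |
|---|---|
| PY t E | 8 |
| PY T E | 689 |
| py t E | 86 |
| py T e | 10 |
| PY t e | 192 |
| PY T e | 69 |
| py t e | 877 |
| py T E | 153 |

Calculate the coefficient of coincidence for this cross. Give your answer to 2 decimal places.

0.60

The two rarest classes, PY t E and py T e, are the double crossovers. Comparing them with the parentals, only the t allele has switched, so t is the middle locus and the order is e – t – py.
e–t: (155 + 18)/2084 = 0.0830; t–py: (345 + 18)/2084 = 0.1742.
Expected DCO frequency = 0.0830 × 0.1742 ≈ 0.01446; observed = 18/2084 ≈ 0.00864.
Coefficient of coincidence = 0.00864/0.01446 ≈ 0.60.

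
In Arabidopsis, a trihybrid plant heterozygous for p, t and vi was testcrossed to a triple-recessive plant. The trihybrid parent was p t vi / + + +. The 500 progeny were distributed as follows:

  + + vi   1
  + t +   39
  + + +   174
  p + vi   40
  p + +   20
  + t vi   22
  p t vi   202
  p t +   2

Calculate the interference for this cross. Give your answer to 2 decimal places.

0.59

The two rarest classes, p t + and + + vi, are the double crossovers. Comparing them with the parentals, only the vi allele has switched, so vi is the middle locus and the order is t – vi – p.
t–vi: (79 + 3)/500 = 0.1640; vi–p: (42 + 3)/500 = 0.0900.
Expected DCO frequency = 0.1640 × 0.0900 ≈ 0.01476; observed = 3/500 ≈ 0.00600.
Coefficient of coincidence = 0.00600/0.01476 ≈ 0.41; interference = 1 − 0.41 = 0.59.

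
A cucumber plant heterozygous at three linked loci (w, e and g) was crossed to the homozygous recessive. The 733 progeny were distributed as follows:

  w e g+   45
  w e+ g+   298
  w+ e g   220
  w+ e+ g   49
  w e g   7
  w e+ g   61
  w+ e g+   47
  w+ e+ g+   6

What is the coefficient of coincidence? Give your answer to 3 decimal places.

The two most frequent reciprocal classes, w e+ g+ and w+ e g, are the parental types, so the F1 was w e+ g+ / w+ e g.
The two rarest classes, w+ e+ g+ and w e g, are the double crossovers. Comparing them with the parentals, only the w allele has switched, so w is the middle locus and the order is e – w – g.
e–w: (94 + 13)/733 = 0.1460; w–g: (108 + 13)/733 = 0.1651.
Expected DCO frequency = 0.1460 × 0.1651 ≈ 0.02410; observed = 13/733 ≈ 0.01774.
Coefficient of coincidence = 0.01774/0.02410 ≈ 0.736.

0.736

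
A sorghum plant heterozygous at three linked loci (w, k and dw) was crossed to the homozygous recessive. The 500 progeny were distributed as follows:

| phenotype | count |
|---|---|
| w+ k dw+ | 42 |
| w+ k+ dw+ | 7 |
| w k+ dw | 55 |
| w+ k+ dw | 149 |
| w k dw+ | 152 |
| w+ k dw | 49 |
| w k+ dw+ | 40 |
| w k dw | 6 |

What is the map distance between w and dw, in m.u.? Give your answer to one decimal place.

22.0 m.u.

The two most frequent reciprocal classes, w+ k+ dw and w k dw+, are the parental types, so the F1 was w+ k+ dw / w k dw+.
The two rarest classes, w+ k+ dw+ and w k dw, are the double crossovers. Comparing them with the parentals, only the dw allele has switched, so dw is the middle locus and the order is w – dw – k.
Crossovers in the w–dw interval produce the single-crossover classes w k+ dw and w+ k dw+ (55 + 42 = 97) plus the double crossovers (13).
RF(w–dw) = (97 + 13) / 500 = 110/500 = 0.2200 → 22.0 m.u.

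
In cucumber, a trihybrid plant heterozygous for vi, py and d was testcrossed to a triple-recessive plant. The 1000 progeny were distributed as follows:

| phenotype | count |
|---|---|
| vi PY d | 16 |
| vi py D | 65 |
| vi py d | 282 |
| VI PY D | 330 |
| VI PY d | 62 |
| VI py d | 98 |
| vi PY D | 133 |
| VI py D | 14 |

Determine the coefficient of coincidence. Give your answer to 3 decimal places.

The two most frequent reciprocal classes, vi py d and VI PY D, are the parental types, so the F1 was vi py d / VI PY D.
The two rarest classes, vi PY d and VI py D, are the double crossovers. Comparing them with the parentals, only the py allele has switched, so py is the middle locus and the order is d – py – vi.
d–py: (127 + 30)/1000 = 0.1570; py–vi: (231 + 30)/1000 = 0.2610.
Expected DCO frequency = 0.1570 × 0.2610 ≈ 0.04098; observed = 30/1000 ≈ 0.03000.
Coefficient of coincidence = 0.03000/0.04098 ≈ 0.732.

0.732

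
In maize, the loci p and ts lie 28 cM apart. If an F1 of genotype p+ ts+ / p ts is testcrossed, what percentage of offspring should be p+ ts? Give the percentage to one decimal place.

A map distance of 28 cM corresponds to a recombination frequency of 0.280.
The F1 is p+ ts+ / p ts, so p+ ts is a recombinant gamete class with expected frequency r/2 = 0.280/2 = 0.1400.
That is 0.1400 = 14.0% of the progeny.

14.0%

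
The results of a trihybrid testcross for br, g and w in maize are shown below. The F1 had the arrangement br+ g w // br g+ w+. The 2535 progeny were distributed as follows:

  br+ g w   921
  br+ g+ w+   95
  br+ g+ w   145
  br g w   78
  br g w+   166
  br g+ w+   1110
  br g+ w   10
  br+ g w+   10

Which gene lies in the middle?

w

The two rarest classes, br+ g w+ and br g+ w, are the double crossovers. Comparing them with the parentals, only the w allele has switched, so w is the middle locus and the order is g – w – br.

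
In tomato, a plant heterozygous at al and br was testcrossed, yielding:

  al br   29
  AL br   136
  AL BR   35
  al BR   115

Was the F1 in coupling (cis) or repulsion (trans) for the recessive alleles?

The two most frequent classes are AL br (136) and al BR (115); these are the parental (non-recombinant) types.
So the F1 carried AL br on one chromosome and al BR on the other — the recessive alleles are on opposite chromosomes (trans / repulsion).

trans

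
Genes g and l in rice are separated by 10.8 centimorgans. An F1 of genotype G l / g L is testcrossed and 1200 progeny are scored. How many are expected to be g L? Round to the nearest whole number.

535

A map distance of 10.8 centimorgans corresponds to a recombination frequency of 0.108.
The F1 is G l / g L, so g L is a parental gamete class with expected frequency (1 − r)/2 = 0.892/2 = 0.4460.
Expected number = 0.4460 × 1200 = 535.20 ≈ 535.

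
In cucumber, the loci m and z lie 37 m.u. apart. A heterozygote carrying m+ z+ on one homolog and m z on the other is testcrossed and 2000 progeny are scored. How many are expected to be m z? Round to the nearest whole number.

630

A map distance of 37 m.u. corresponds to a recombination frequency of 0.370.
The F1 is m+ z+ / m z, so m z is a parental gamete class with expected frequency (1 − r)/2 = 0.630/2 = 0.3150.
Expected number = 0.3150 × 2000 = 630.00 ≈ 630.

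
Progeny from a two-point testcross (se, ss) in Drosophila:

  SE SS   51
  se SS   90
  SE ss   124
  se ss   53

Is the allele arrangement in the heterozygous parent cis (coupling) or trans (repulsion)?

trans

The two most frequent classes are SE ss (124) and se SS (90); these are the parental (non-recombinant) types.
So the F1 carried SE ss on one chromosome and se SS on the other — the recessive alleles are on opposite chromosomes (trans / repulsion).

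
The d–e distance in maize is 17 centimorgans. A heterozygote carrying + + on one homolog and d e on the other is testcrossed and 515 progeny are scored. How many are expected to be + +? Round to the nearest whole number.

A map distance of 17 centimorgans corresponds to a recombination frequency of 0.170.
The F1 is + + / d e, so + + is a parental gamete class with expected frequency (1 − r)/2 = 0.830/2 = 0.4150.
Expected number = 0.4150 × 515 = 213.72 ≈ 214.

214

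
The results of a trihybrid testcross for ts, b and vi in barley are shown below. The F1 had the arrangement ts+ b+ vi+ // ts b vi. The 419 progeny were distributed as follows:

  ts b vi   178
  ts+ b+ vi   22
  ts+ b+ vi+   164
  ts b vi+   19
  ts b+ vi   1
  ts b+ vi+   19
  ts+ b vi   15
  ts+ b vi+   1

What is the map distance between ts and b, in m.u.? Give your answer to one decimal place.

The two rarest classes, ts+ b vi+ and ts b+ vi, are the double crossovers. Comparing them with the parentals, only the b allele has switched, so b is the middle locus and the order is vi – b – ts.
Crossovers in the b–ts interval produce the single-crossover classes ts b+ vi+ and ts+ b vi (19 + 15 = 34) plus the double crossovers (2).
RF(b–ts) = (34 + 2) / 419 = 36/419 = 0.0859 → 8.6 m.u.

8.6 m.u.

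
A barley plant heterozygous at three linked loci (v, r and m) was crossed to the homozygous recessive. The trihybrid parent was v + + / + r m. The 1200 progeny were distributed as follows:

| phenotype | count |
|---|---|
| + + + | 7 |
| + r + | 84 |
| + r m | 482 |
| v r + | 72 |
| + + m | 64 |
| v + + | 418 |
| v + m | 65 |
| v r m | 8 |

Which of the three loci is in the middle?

The two rarest classes, + + + and v r m, are the double crossovers. Comparing them with the parentals, only the v allele has switched, so v is the middle locus and the order is m – v – r.

v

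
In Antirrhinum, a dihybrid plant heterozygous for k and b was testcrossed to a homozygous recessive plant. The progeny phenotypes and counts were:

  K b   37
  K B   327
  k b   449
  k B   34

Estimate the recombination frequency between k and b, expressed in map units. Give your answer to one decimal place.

8.4 map units

The two most frequent classes, K B (327) and k b (449), are the parental types, so the F1 was K B / k b.
The recombinant classes are K b and k B: 37 + 34 = 71.
Recombination frequency = 71/847 = 0.0838 ≈ 8.4%, i.e. 8.4 map units.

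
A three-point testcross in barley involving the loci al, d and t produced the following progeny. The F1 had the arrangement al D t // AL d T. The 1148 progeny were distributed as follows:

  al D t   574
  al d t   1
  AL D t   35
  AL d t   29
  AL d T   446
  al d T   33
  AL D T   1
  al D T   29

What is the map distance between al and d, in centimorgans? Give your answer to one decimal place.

6.1 centimorgans

The two rarest classes, al d t and AL D T, are the double crossovers. Comparing them with the parentals, only the d allele has switched, so d is the middle locus and the order is al – d – t.
Crossovers in the al–d interval produce the single-crossover classes AL D t and al d T (35 + 33 = 68) plus the double crossovers (2).
RF(al–d) = (68 + 2) / 1148 = 70/1148 = 0.0610 → 6.1 centimorgans.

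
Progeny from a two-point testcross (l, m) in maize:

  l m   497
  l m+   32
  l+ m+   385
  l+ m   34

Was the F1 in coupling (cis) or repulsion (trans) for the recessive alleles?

The two most frequent classes are l+ m+ (385) and l m (497); these are the parental (non-recombinant) types.
So the F1 carried l+ m+ on one chromosome and l m on the other — the recessive alleles are on the same chromosome (cis / coupling).

cis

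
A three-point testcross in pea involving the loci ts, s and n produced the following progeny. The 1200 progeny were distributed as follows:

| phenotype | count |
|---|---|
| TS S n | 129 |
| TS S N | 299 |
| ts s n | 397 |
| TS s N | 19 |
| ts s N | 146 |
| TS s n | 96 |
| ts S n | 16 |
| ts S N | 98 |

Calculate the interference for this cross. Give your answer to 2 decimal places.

The two most frequent reciprocal classes, TS S N and ts s n, are the parental types, so the F1 was TS S N / ts s n.
The two rarest classes, TS s N and ts S n, are the double crossovers. Comparing them with the parentals, only the s allele has switched, so s is the middle locus and the order is n – s – ts.
n–s: (275 + 35)/1200 = 0.2583; s–ts: (194 + 35)/1200 = 0.1908.
Expected DCO frequency = 0.2583 × 0.1908 ≈ 0.04928; observed = 35/1200 ≈ 0.02917.
Coefficient of coincidence = 0.02917/0.04928 ≈ 0.59; interference = 1 − 0.59 = 0.41.

0.41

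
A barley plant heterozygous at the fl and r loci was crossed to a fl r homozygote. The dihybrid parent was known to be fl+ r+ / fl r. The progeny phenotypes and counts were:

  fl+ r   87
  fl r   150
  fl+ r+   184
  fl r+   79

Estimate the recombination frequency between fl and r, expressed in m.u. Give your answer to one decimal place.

33.2 m.u.

The recombinant classes are fl+ r and fl r+: 87 + 79 = 166.
Recombination frequency = 166/500 = 0.3320 ≈ 33.2%, i.e. 33.2 m.u.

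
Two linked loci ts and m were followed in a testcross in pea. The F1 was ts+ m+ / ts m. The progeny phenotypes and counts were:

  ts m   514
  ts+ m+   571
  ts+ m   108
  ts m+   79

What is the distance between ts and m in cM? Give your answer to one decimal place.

The recombinant classes are ts+ m and ts m+: 108 + 79 = 187.
Recombination frequency = 187/1272 = 0.1470 ≈ 14.7%, i.e. 14.7 cM.

14.7 cM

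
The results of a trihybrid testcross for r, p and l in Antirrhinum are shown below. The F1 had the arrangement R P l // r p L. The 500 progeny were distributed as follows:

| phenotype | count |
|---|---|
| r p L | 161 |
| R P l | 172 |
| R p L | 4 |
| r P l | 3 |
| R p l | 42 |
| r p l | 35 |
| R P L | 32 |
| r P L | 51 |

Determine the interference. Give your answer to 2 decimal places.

0.53

The two rarest classes, r P l and R p L, are the double crossovers. Comparing them with the parentals, only the r allele has switched, so r is the middle locus and the order is l – r – p.
l–r: (67 + 7)/500 = 0.1480; r–p: (93 + 7)/500 = 0.2000.
Expected DCO frequency = 0.1480 × 0.2000 ≈ 0.02960; observed = 7/500 ≈ 0.01400.
Coefficient of coincidence = 0.01400/0.02960 ≈ 0.47; interference = 1 − 0.47 = 0.53.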